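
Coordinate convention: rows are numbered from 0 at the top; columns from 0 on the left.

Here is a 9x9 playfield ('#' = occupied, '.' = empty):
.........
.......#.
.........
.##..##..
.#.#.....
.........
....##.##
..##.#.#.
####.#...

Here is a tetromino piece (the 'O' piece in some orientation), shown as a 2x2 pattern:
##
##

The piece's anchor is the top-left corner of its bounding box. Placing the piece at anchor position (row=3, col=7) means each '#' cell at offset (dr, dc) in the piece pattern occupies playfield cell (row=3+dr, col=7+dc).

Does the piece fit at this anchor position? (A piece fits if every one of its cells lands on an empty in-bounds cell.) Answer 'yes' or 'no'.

Check each piece cell at anchor (3, 7):
  offset (0,0) -> (3,7): empty -> OK
  offset (0,1) -> (3,8): empty -> OK
  offset (1,0) -> (4,7): empty -> OK
  offset (1,1) -> (4,8): empty -> OK
All cells valid: yes

Answer: yes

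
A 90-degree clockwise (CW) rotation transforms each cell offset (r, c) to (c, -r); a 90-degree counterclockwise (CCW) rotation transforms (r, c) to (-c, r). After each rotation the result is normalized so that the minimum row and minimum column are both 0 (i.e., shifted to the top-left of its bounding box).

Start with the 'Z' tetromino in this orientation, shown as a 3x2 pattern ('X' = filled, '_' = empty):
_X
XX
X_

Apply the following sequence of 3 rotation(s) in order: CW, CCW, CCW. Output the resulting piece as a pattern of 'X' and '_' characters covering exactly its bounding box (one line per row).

Start:
_X
XX
X_
After rotation 1 (CW):
XX_
_XX
After rotation 2 (CCW):
_X
XX
X_
After rotation 3 (CCW):
XX_
_XX

Answer: XX_
_XX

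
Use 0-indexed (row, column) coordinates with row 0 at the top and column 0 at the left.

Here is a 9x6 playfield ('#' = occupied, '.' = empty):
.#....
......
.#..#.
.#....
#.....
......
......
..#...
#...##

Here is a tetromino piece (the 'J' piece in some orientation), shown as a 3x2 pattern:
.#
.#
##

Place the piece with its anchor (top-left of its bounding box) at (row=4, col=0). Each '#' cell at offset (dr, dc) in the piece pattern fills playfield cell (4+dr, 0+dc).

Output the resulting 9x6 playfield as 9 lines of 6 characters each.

Answer: .#....
......
.#..#.
.#....
##....
.#....
##....
..#...
#...##

Derivation:
Fill (4+0,0+1) = (4,1)
Fill (4+1,0+1) = (5,1)
Fill (4+2,0+0) = (6,0)
Fill (4+2,0+1) = (6,1)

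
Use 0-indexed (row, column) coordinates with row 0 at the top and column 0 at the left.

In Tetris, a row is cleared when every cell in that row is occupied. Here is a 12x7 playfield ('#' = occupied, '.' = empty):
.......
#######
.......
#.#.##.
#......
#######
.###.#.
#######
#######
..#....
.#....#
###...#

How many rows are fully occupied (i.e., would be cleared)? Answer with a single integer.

Check each row:
  row 0: 7 empty cells -> not full
  row 1: 0 empty cells -> FULL (clear)
  row 2: 7 empty cells -> not full
  row 3: 3 empty cells -> not full
  row 4: 6 empty cells -> not full
  row 5: 0 empty cells -> FULL (clear)
  row 6: 3 empty cells -> not full
  row 7: 0 empty cells -> FULL (clear)
  row 8: 0 empty cells -> FULL (clear)
  row 9: 6 empty cells -> not full
  row 10: 5 empty cells -> not full
  row 11: 3 empty cells -> not full
Total rows cleared: 4

Answer: 4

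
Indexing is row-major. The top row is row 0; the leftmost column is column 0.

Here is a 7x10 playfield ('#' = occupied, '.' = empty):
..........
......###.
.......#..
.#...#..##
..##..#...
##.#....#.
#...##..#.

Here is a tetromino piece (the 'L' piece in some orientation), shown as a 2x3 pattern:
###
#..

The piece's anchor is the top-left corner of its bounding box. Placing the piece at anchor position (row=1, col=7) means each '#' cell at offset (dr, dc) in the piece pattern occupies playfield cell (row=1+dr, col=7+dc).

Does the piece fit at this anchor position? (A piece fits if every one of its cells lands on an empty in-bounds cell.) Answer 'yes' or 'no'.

Answer: no

Derivation:
Check each piece cell at anchor (1, 7):
  offset (0,0) -> (1,7): occupied ('#') -> FAIL
  offset (0,1) -> (1,8): occupied ('#') -> FAIL
  offset (0,2) -> (1,9): empty -> OK
  offset (1,0) -> (2,7): occupied ('#') -> FAIL
All cells valid: no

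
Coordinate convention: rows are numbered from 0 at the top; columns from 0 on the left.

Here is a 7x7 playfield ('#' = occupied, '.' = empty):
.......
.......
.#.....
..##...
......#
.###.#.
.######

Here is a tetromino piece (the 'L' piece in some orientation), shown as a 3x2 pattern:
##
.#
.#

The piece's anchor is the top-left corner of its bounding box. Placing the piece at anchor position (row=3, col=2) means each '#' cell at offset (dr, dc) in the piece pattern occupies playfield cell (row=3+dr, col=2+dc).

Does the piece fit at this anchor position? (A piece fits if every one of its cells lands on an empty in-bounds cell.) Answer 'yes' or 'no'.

Check each piece cell at anchor (3, 2):
  offset (0,0) -> (3,2): occupied ('#') -> FAIL
  offset (0,1) -> (3,3): occupied ('#') -> FAIL
  offset (1,1) -> (4,3): empty -> OK
  offset (2,1) -> (5,3): occupied ('#') -> FAIL
All cells valid: no

Answer: no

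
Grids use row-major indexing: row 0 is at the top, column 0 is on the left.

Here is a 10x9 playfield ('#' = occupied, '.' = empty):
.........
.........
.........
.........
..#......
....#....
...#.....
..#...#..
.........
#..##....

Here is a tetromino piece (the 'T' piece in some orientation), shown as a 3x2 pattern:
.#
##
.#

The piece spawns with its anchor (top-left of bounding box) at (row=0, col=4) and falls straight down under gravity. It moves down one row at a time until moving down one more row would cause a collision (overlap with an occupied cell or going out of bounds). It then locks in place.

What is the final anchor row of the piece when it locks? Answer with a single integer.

Answer: 3

Derivation:
Spawn at (row=0, col=4). Try each row:
  row 0: fits
  row 1: fits
  row 2: fits
  row 3: fits
  row 4: blocked -> lock at row 3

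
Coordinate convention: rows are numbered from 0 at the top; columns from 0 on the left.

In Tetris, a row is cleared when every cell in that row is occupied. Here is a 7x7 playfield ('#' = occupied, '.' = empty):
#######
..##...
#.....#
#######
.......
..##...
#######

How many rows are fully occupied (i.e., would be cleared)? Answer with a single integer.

Check each row:
  row 0: 0 empty cells -> FULL (clear)
  row 1: 5 empty cells -> not full
  row 2: 5 empty cells -> not full
  row 3: 0 empty cells -> FULL (clear)
  row 4: 7 empty cells -> not full
  row 5: 5 empty cells -> not full
  row 6: 0 empty cells -> FULL (clear)
Total rows cleared: 3

Answer: 3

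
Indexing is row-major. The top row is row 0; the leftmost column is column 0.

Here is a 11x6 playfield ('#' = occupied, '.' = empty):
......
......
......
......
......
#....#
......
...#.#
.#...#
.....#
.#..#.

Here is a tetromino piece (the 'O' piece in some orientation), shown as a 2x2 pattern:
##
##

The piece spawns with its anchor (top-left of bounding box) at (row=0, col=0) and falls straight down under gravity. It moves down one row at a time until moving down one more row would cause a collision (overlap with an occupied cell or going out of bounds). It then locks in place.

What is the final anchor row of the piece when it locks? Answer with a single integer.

Answer: 3

Derivation:
Spawn at (row=0, col=0). Try each row:
  row 0: fits
  row 1: fits
  row 2: fits
  row 3: fits
  row 4: blocked -> lock at row 3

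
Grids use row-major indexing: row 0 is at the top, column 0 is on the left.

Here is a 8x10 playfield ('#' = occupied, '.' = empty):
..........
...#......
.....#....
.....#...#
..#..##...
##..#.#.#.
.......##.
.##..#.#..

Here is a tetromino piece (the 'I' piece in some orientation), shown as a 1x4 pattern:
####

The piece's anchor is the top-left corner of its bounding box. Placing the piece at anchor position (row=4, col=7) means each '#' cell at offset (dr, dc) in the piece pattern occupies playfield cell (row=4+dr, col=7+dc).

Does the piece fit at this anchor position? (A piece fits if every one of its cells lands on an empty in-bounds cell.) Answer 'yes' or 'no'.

Check each piece cell at anchor (4, 7):
  offset (0,0) -> (4,7): empty -> OK
  offset (0,1) -> (4,8): empty -> OK
  offset (0,2) -> (4,9): empty -> OK
  offset (0,3) -> (4,10): out of bounds -> FAIL
All cells valid: no

Answer: no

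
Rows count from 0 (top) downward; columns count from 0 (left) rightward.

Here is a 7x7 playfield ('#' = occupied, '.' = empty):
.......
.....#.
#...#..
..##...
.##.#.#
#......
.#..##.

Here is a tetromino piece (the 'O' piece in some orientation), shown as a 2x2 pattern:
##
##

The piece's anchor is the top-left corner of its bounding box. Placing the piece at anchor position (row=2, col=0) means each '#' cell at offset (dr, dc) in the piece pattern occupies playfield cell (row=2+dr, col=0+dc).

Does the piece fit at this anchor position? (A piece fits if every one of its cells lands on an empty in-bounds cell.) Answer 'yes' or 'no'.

Answer: no

Derivation:
Check each piece cell at anchor (2, 0):
  offset (0,0) -> (2,0): occupied ('#') -> FAIL
  offset (0,1) -> (2,1): empty -> OK
  offset (1,0) -> (3,0): empty -> OK
  offset (1,1) -> (3,1): empty -> OK
All cells valid: no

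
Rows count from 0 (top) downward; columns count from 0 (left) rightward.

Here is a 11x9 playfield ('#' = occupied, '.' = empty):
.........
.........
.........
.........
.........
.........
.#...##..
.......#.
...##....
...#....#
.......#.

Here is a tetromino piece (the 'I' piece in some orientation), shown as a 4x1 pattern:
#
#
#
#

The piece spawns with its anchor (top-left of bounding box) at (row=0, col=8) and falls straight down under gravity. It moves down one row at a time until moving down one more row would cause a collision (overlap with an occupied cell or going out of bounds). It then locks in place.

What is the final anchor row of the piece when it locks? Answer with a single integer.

Spawn at (row=0, col=8). Try each row:
  row 0: fits
  row 1: fits
  row 2: fits
  row 3: fits
  row 4: fits
  row 5: fits
  row 6: blocked -> lock at row 5

Answer: 5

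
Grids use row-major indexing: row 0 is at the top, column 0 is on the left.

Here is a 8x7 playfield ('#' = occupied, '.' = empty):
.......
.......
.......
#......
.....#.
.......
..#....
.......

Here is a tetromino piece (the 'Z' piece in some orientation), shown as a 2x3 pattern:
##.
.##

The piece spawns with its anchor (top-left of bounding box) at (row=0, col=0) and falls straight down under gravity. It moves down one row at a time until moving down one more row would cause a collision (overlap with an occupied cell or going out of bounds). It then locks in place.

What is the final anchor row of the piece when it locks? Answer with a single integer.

Spawn at (row=0, col=0). Try each row:
  row 0: fits
  row 1: fits
  row 2: fits
  row 3: blocked -> lock at row 2

Answer: 2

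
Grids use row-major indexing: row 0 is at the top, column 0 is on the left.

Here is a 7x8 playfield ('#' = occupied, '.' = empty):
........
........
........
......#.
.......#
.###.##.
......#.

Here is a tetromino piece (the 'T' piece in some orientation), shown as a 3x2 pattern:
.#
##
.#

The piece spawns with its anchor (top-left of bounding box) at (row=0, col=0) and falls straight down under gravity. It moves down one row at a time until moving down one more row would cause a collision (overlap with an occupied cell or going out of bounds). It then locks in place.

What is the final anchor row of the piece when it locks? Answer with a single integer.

Answer: 2

Derivation:
Spawn at (row=0, col=0). Try each row:
  row 0: fits
  row 1: fits
  row 2: fits
  row 3: blocked -> lock at row 2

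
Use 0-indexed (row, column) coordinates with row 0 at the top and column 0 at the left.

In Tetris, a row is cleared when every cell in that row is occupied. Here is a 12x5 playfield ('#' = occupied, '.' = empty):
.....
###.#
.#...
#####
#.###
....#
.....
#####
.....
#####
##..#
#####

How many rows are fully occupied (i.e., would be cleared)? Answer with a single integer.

Check each row:
  row 0: 5 empty cells -> not full
  row 1: 1 empty cell -> not full
  row 2: 4 empty cells -> not full
  row 3: 0 empty cells -> FULL (clear)
  row 4: 1 empty cell -> not full
  row 5: 4 empty cells -> not full
  row 6: 5 empty cells -> not full
  row 7: 0 empty cells -> FULL (clear)
  row 8: 5 empty cells -> not full
  row 9: 0 empty cells -> FULL (clear)
  row 10: 2 empty cells -> not full
  row 11: 0 empty cells -> FULL (clear)
Total rows cleared: 4

Answer: 4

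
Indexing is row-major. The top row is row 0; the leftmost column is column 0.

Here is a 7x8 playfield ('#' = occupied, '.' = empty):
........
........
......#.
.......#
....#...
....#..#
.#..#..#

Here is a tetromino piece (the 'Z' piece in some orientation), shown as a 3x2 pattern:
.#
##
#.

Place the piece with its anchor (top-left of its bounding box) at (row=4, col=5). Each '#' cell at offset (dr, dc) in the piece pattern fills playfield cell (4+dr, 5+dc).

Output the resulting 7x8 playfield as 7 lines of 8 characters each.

Answer: ........
........
......#.
.......#
....#.#.
....####
.#..##.#

Derivation:
Fill (4+0,5+1) = (4,6)
Fill (4+1,5+0) = (5,5)
Fill (4+1,5+1) = (5,6)
Fill (4+2,5+0) = (6,5)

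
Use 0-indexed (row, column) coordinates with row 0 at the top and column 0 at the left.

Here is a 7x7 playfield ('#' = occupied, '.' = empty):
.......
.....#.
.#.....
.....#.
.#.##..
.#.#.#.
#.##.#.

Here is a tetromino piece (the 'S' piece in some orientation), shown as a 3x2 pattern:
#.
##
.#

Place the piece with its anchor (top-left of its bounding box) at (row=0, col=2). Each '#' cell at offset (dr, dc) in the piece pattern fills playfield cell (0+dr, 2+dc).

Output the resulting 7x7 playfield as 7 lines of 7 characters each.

Answer: ..#....
..##.#.
.#.#...
.....#.
.#.##..
.#.#.#.
#.##.#.

Derivation:
Fill (0+0,2+0) = (0,2)
Fill (0+1,2+0) = (1,2)
Fill (0+1,2+1) = (1,3)
Fill (0+2,2+1) = (2,3)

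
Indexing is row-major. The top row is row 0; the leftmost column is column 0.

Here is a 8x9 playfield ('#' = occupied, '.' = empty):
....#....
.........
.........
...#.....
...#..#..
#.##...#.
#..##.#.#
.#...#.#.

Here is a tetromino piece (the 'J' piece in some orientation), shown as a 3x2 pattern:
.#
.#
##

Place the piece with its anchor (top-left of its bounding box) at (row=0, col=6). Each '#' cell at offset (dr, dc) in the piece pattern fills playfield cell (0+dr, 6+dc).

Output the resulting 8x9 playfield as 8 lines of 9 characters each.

Fill (0+0,6+1) = (0,7)
Fill (0+1,6+1) = (1,7)
Fill (0+2,6+0) = (2,6)
Fill (0+2,6+1) = (2,7)

Answer: ....#..#.
.......#.
......##.
...#.....
...#..#..
#.##...#.
#..##.#.#
.#...#.#.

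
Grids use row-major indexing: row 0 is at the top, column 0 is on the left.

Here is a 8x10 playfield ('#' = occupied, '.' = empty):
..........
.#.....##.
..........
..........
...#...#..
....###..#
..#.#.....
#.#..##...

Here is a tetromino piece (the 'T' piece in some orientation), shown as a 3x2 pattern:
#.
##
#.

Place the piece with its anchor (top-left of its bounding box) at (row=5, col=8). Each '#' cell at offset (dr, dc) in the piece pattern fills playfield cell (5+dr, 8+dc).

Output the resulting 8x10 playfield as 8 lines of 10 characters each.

Fill (5+0,8+0) = (5,8)
Fill (5+1,8+0) = (6,8)
Fill (5+1,8+1) = (6,9)
Fill (5+2,8+0) = (7,8)

Answer: ..........
.#.....##.
..........
..........
...#...#..
....###.##
..#.#...##
#.#..##.#.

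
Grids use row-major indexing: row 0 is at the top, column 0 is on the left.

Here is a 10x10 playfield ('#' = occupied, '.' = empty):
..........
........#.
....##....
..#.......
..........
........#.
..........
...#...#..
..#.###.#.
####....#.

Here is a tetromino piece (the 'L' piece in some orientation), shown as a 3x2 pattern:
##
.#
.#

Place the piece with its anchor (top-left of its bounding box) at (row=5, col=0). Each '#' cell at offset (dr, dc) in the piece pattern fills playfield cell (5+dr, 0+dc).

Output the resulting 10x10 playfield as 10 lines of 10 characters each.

Answer: ..........
........#.
....##....
..#.......
..........
##......#.
.#........
.#.#...#..
..#.###.#.
####....#.

Derivation:
Fill (5+0,0+0) = (5,0)
Fill (5+0,0+1) = (5,1)
Fill (5+1,0+1) = (6,1)
Fill (5+2,0+1) = (7,1)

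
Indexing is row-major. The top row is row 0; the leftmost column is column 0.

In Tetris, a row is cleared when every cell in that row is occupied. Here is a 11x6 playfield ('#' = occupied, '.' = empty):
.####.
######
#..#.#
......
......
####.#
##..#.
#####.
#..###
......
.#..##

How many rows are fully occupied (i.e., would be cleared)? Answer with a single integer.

Answer: 1

Derivation:
Check each row:
  row 0: 2 empty cells -> not full
  row 1: 0 empty cells -> FULL (clear)
  row 2: 3 empty cells -> not full
  row 3: 6 empty cells -> not full
  row 4: 6 empty cells -> not full
  row 5: 1 empty cell -> not full
  row 6: 3 empty cells -> not full
  row 7: 1 empty cell -> not full
  row 8: 2 empty cells -> not full
  row 9: 6 empty cells -> not full
  row 10: 3 empty cells -> not full
Total rows cleared: 1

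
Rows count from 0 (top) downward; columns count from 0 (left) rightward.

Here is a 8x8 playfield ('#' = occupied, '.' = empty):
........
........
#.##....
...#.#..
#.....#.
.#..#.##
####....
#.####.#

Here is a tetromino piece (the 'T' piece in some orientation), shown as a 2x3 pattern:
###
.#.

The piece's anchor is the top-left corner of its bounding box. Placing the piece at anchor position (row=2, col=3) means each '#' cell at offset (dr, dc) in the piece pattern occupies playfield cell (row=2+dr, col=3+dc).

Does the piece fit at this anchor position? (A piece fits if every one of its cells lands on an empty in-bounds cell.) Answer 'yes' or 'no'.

Check each piece cell at anchor (2, 3):
  offset (0,0) -> (2,3): occupied ('#') -> FAIL
  offset (0,1) -> (2,4): empty -> OK
  offset (0,2) -> (2,5): empty -> OK
  offset (1,1) -> (3,4): empty -> OK
All cells valid: no

Answer: no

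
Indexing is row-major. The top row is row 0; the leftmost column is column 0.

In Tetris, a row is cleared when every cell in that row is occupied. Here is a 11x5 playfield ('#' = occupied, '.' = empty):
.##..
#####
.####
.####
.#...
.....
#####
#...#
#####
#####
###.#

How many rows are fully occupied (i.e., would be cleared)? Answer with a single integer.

Check each row:
  row 0: 3 empty cells -> not full
  row 1: 0 empty cells -> FULL (clear)
  row 2: 1 empty cell -> not full
  row 3: 1 empty cell -> not full
  row 4: 4 empty cells -> not full
  row 5: 5 empty cells -> not full
  row 6: 0 empty cells -> FULL (clear)
  row 7: 3 empty cells -> not full
  row 8: 0 empty cells -> FULL (clear)
  row 9: 0 empty cells -> FULL (clear)
  row 10: 1 empty cell -> not full
Total rows cleared: 4

Answer: 4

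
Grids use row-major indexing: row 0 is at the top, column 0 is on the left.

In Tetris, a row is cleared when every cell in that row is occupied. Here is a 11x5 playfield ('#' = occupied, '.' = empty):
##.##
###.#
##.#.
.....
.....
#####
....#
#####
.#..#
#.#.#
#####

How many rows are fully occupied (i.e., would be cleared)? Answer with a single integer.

Answer: 3

Derivation:
Check each row:
  row 0: 1 empty cell -> not full
  row 1: 1 empty cell -> not full
  row 2: 2 empty cells -> not full
  row 3: 5 empty cells -> not full
  row 4: 5 empty cells -> not full
  row 5: 0 empty cells -> FULL (clear)
  row 6: 4 empty cells -> not full
  row 7: 0 empty cells -> FULL (clear)
  row 8: 3 empty cells -> not full
  row 9: 2 empty cells -> not full
  row 10: 0 empty cells -> FULL (clear)
Total rows cleared: 3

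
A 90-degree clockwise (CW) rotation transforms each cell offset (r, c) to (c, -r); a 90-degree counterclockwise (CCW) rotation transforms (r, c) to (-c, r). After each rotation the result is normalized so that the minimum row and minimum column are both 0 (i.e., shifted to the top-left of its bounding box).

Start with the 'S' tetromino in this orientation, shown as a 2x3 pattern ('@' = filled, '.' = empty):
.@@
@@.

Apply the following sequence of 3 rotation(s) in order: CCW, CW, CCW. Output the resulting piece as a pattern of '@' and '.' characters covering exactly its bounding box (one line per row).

Start:
.@@
@@.
After rotation 1 (CCW):
@.
@@
.@
After rotation 2 (CW):
.@@
@@.
After rotation 3 (CCW):
@.
@@
.@

Answer: @.
@@
.@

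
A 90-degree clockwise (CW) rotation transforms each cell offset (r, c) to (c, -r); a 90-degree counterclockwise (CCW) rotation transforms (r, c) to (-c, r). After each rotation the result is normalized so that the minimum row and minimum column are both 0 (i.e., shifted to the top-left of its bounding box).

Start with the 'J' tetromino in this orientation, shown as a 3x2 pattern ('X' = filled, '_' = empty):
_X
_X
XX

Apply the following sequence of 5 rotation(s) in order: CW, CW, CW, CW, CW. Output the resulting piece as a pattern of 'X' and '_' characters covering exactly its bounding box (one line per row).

Start:
_X
_X
XX
After rotation 1 (CW):
X__
XXX
After rotation 2 (CW):
XX
X_
X_
After rotation 3 (CW):
XXX
__X
After rotation 4 (CW):
_X
_X
XX
After rotation 5 (CW):
X__
XXX

Answer: X__
XXX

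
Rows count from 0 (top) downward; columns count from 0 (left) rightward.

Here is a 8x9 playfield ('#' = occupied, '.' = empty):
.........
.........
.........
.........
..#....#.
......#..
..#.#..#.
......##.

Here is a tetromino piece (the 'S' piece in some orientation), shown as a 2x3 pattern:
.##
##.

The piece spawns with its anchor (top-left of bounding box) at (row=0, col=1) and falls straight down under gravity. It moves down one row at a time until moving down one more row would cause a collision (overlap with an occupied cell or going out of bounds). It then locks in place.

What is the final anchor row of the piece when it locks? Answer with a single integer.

Spawn at (row=0, col=1). Try each row:
  row 0: fits
  row 1: fits
  row 2: fits
  row 3: blocked -> lock at row 2

Answer: 2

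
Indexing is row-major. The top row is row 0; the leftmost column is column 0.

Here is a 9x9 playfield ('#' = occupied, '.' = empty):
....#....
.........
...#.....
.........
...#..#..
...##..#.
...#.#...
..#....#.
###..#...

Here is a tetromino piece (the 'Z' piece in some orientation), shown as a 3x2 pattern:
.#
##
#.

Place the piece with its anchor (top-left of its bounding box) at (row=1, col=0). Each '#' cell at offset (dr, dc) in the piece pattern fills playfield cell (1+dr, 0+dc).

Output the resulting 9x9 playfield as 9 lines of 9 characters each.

Fill (1+0,0+1) = (1,1)
Fill (1+1,0+0) = (2,0)
Fill (1+1,0+1) = (2,1)
Fill (1+2,0+0) = (3,0)

Answer: ....#....
.#.......
##.#.....
#........
...#..#..
...##..#.
...#.#...
..#....#.
###..#...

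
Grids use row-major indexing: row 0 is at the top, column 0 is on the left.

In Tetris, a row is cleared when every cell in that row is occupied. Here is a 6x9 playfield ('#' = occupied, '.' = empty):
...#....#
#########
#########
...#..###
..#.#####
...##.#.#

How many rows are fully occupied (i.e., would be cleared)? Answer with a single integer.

Answer: 2

Derivation:
Check each row:
  row 0: 7 empty cells -> not full
  row 1: 0 empty cells -> FULL (clear)
  row 2: 0 empty cells -> FULL (clear)
  row 3: 5 empty cells -> not full
  row 4: 3 empty cells -> not full
  row 5: 5 empty cells -> not full
Total rows cleared: 2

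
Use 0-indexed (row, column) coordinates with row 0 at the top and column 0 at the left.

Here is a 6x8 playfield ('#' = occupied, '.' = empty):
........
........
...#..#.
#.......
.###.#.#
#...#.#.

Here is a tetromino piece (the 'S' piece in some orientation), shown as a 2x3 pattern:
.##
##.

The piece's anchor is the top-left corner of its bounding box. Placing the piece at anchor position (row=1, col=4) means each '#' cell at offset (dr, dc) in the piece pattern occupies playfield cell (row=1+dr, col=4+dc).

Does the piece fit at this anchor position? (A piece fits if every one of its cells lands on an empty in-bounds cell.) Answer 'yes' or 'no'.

Check each piece cell at anchor (1, 4):
  offset (0,1) -> (1,5): empty -> OK
  offset (0,2) -> (1,6): empty -> OK
  offset (1,0) -> (2,4): empty -> OK
  offset (1,1) -> (2,5): empty -> OK
All cells valid: yes

Answer: yes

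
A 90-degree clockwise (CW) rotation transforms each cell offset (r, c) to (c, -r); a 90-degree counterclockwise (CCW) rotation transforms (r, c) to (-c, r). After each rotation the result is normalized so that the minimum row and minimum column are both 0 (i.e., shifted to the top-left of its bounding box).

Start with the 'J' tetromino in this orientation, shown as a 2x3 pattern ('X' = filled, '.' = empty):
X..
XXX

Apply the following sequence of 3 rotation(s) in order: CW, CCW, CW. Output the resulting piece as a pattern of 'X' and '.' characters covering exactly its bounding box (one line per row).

Answer: XX
X.
X.

Derivation:
Start:
X..
XXX
After rotation 1 (CW):
XX
X.
X.
After rotation 2 (CCW):
X..
XXX
After rotation 3 (CW):
XX
X.
X.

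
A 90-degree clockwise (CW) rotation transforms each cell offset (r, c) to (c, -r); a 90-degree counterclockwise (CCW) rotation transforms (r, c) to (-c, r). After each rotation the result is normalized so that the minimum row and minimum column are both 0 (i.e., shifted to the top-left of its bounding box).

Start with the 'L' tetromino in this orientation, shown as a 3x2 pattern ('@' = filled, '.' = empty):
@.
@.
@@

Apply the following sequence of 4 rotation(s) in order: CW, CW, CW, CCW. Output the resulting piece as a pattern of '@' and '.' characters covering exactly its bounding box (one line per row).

Start:
@.
@.
@@
After rotation 1 (CW):
@@@
@..
After rotation 2 (CW):
@@
.@
.@
After rotation 3 (CW):
..@
@@@
After rotation 4 (CCW):
@@
.@
.@

Answer: @@
.@
.@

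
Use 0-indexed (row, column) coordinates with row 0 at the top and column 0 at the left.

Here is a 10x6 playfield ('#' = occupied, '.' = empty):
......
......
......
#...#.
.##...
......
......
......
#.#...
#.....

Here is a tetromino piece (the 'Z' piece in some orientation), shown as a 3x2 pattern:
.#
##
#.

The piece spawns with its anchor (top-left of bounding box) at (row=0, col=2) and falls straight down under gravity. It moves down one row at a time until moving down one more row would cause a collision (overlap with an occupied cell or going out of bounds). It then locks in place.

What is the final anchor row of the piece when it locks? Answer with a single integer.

Spawn at (row=0, col=2). Try each row:
  row 0: fits
  row 1: fits
  row 2: blocked -> lock at row 1

Answer: 1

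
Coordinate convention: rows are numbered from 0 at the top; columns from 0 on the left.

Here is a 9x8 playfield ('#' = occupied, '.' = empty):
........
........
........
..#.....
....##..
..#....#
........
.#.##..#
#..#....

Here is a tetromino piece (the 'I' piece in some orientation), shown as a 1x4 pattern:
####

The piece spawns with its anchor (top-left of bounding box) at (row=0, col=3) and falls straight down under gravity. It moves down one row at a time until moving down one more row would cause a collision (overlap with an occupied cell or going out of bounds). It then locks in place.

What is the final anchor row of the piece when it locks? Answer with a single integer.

Spawn at (row=0, col=3). Try each row:
  row 0: fits
  row 1: fits
  row 2: fits
  row 3: fits
  row 4: blocked -> lock at row 3

Answer: 3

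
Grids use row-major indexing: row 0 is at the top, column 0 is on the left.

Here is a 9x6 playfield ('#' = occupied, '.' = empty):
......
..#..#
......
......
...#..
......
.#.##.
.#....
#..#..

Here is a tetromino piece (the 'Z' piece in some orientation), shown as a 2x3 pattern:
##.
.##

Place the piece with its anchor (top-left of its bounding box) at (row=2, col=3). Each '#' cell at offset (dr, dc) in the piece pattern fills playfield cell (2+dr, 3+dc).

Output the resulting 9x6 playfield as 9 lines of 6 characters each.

Answer: ......
..#..#
...##.
....##
...#..
......
.#.##.
.#....
#..#..

Derivation:
Fill (2+0,3+0) = (2,3)
Fill (2+0,3+1) = (2,4)
Fill (2+1,3+1) = (3,4)
Fill (2+1,3+2) = (3,5)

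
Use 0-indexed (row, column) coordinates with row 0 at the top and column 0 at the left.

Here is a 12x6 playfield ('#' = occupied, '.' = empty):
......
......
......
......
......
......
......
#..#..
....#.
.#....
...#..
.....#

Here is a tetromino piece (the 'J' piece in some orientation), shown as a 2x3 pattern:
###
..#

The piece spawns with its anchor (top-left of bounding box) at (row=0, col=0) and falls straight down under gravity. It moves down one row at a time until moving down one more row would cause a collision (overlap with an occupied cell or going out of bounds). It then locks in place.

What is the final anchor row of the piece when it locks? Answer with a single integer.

Spawn at (row=0, col=0). Try each row:
  row 0: fits
  row 1: fits
  row 2: fits
  row 3: fits
  row 4: fits
  row 5: fits
  row 6: fits
  row 7: blocked -> lock at row 6

Answer: 6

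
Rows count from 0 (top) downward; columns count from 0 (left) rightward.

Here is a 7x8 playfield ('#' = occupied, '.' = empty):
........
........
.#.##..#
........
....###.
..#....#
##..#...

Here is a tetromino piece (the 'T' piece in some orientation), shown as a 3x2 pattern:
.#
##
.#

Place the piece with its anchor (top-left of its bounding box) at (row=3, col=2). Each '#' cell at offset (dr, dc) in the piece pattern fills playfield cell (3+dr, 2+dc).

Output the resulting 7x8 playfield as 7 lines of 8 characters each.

Answer: ........
........
.#.##..#
...#....
..#####.
..##...#
##..#...

Derivation:
Fill (3+0,2+1) = (3,3)
Fill (3+1,2+0) = (4,2)
Fill (3+1,2+1) = (4,3)
Fill (3+2,2+1) = (5,3)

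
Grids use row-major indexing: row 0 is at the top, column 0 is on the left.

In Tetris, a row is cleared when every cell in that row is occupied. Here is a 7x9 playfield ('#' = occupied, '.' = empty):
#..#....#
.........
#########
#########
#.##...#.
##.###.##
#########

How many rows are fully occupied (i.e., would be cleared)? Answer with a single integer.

Check each row:
  row 0: 6 empty cells -> not full
  row 1: 9 empty cells -> not full
  row 2: 0 empty cells -> FULL (clear)
  row 3: 0 empty cells -> FULL (clear)
  row 4: 5 empty cells -> not full
  row 5: 2 empty cells -> not full
  row 6: 0 empty cells -> FULL (clear)
Total rows cleared: 3

Answer: 3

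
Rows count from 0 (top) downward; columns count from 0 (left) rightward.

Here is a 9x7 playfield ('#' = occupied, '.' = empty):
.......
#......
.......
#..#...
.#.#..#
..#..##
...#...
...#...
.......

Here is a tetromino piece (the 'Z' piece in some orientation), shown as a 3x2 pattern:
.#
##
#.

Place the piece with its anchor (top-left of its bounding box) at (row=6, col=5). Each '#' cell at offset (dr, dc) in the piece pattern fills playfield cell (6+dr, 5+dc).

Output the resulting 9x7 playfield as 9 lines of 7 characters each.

Answer: .......
#......
.......
#..#...
.#.#..#
..#..##
...#..#
...#.##
.....#.

Derivation:
Fill (6+0,5+1) = (6,6)
Fill (6+1,5+0) = (7,5)
Fill (6+1,5+1) = (7,6)
Fill (6+2,5+0) = (8,5)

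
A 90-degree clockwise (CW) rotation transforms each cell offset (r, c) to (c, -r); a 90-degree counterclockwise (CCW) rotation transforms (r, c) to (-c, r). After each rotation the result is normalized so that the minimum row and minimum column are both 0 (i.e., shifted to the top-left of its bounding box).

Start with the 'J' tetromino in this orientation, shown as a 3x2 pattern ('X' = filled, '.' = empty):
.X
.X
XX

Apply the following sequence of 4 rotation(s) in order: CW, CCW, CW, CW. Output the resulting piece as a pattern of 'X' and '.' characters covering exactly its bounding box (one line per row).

Answer: XX
X.
X.

Derivation:
Start:
.X
.X
XX
After rotation 1 (CW):
X..
XXX
After rotation 2 (CCW):
.X
.X
XX
After rotation 3 (CW):
X..
XXX
After rotation 4 (CW):
XX
X.
X.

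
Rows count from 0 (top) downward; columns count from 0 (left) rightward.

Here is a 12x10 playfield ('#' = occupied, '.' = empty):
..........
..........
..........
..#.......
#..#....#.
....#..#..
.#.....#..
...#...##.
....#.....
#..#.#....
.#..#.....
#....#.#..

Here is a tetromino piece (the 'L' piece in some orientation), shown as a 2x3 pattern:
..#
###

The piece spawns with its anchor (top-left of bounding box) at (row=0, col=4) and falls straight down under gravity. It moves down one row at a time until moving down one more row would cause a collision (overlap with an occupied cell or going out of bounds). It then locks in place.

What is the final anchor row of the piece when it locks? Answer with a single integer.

Answer: 3

Derivation:
Spawn at (row=0, col=4). Try each row:
  row 0: fits
  row 1: fits
  row 2: fits
  row 3: fits
  row 4: blocked -> lock at row 3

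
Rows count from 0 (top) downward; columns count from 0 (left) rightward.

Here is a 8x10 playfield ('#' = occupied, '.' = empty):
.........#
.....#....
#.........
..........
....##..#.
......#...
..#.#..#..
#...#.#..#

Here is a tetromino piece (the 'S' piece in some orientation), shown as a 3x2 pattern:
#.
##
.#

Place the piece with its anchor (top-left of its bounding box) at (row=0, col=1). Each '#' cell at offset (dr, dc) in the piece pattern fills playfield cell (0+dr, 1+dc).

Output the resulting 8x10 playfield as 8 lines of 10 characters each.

Fill (0+0,1+0) = (0,1)
Fill (0+1,1+0) = (1,1)
Fill (0+1,1+1) = (1,2)
Fill (0+2,1+1) = (2,2)

Answer: .#.......#
.##..#....
#.#.......
..........
....##..#.
......#...
..#.#..#..
#...#.#..#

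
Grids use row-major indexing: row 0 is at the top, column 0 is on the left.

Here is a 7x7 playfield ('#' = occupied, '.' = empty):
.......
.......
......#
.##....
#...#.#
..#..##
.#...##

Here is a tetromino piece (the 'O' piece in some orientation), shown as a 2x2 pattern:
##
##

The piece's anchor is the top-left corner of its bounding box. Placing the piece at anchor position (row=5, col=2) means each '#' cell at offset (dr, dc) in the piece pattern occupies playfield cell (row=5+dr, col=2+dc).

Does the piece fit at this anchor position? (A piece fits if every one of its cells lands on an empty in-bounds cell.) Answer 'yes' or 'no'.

Answer: no

Derivation:
Check each piece cell at anchor (5, 2):
  offset (0,0) -> (5,2): occupied ('#') -> FAIL
  offset (0,1) -> (5,3): empty -> OK
  offset (1,0) -> (6,2): empty -> OK
  offset (1,1) -> (6,3): empty -> OK
All cells valid: no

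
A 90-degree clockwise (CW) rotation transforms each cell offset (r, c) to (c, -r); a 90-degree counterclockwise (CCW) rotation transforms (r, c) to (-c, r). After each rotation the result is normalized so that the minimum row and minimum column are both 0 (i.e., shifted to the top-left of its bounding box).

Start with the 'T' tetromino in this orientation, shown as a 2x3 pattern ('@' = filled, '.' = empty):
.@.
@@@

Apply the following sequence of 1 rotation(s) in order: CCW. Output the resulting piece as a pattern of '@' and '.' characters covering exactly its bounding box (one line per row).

Start:
.@.
@@@
After rotation 1 (CCW):
.@
@@
.@

Answer: .@
@@
.@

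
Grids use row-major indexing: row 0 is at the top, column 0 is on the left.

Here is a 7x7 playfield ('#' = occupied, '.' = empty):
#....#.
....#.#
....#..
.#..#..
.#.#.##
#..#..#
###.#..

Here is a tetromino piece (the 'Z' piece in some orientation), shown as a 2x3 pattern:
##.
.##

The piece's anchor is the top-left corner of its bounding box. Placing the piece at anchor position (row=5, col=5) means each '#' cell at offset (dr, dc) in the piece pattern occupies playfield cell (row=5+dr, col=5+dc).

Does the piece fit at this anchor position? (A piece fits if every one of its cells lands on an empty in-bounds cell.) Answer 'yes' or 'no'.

Check each piece cell at anchor (5, 5):
  offset (0,0) -> (5,5): empty -> OK
  offset (0,1) -> (5,6): occupied ('#') -> FAIL
  offset (1,1) -> (6,6): empty -> OK
  offset (1,2) -> (6,7): out of bounds -> FAIL
All cells valid: no

Answer: no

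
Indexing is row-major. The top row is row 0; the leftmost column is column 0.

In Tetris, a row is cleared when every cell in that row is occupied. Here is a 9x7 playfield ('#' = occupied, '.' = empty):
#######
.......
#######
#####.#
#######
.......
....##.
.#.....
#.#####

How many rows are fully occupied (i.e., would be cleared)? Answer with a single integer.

Check each row:
  row 0: 0 empty cells -> FULL (clear)
  row 1: 7 empty cells -> not full
  row 2: 0 empty cells -> FULL (clear)
  row 3: 1 empty cell -> not full
  row 4: 0 empty cells -> FULL (clear)
  row 5: 7 empty cells -> not full
  row 6: 5 empty cells -> not full
  row 7: 6 empty cells -> not full
  row 8: 1 empty cell -> not full
Total rows cleared: 3

Answer: 3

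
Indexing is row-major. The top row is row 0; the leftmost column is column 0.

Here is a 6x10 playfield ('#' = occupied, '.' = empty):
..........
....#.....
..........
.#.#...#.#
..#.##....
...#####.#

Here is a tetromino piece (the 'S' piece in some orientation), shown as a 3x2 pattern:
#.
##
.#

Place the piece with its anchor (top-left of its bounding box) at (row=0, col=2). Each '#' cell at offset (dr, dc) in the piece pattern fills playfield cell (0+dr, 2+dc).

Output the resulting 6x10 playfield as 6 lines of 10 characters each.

Fill (0+0,2+0) = (0,2)
Fill (0+1,2+0) = (1,2)
Fill (0+1,2+1) = (1,3)
Fill (0+2,2+1) = (2,3)

Answer: ..#.......
..###.....
...#......
.#.#...#.#
..#.##....
...#####.#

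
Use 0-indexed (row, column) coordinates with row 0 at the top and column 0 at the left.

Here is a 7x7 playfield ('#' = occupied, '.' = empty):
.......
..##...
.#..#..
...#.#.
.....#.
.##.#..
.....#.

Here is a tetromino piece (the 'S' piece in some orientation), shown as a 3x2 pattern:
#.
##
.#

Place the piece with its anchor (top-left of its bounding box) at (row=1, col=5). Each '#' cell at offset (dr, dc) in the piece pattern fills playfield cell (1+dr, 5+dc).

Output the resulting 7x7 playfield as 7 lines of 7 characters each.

Answer: .......
..##.#.
.#..###
...#.##
.....#.
.##.#..
.....#.

Derivation:
Fill (1+0,5+0) = (1,5)
Fill (1+1,5+0) = (2,5)
Fill (1+1,5+1) = (2,6)
Fill (1+2,5+1) = (3,6)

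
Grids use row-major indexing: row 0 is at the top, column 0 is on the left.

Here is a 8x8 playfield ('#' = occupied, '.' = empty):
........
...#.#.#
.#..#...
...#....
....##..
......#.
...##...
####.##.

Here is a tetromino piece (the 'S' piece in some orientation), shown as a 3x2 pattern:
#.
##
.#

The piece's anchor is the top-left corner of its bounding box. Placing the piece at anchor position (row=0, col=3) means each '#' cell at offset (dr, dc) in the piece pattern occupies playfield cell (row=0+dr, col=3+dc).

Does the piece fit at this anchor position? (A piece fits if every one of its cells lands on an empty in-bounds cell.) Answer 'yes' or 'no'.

Check each piece cell at anchor (0, 3):
  offset (0,0) -> (0,3): empty -> OK
  offset (1,0) -> (1,3): occupied ('#') -> FAIL
  offset (1,1) -> (1,4): empty -> OK
  offset (2,1) -> (2,4): occupied ('#') -> FAIL
All cells valid: no

Answer: no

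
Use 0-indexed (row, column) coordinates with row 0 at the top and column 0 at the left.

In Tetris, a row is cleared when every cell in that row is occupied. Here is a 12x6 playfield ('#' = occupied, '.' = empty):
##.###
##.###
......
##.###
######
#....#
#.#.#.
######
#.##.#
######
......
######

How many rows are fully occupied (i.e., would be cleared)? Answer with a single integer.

Answer: 4

Derivation:
Check each row:
  row 0: 1 empty cell -> not full
  row 1: 1 empty cell -> not full
  row 2: 6 empty cells -> not full
  row 3: 1 empty cell -> not full
  row 4: 0 empty cells -> FULL (clear)
  row 5: 4 empty cells -> not full
  row 6: 3 empty cells -> not full
  row 7: 0 empty cells -> FULL (clear)
  row 8: 2 empty cells -> not full
  row 9: 0 empty cells -> FULL (clear)
  row 10: 6 empty cells -> not full
  row 11: 0 empty cells -> FULL (clear)
Total rows cleared: 4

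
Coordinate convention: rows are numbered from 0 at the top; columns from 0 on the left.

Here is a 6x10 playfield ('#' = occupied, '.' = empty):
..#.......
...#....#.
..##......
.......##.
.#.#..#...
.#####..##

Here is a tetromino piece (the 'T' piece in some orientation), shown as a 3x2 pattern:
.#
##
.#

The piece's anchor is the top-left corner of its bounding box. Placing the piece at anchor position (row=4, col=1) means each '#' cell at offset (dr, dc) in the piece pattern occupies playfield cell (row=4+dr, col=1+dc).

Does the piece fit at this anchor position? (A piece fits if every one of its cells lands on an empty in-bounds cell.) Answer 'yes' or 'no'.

Check each piece cell at anchor (4, 1):
  offset (0,1) -> (4,2): empty -> OK
  offset (1,0) -> (5,1): occupied ('#') -> FAIL
  offset (1,1) -> (5,2): occupied ('#') -> FAIL
  offset (2,1) -> (6,2): out of bounds -> FAIL
All cells valid: no

Answer: no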